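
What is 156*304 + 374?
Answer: 47798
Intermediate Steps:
156*304 + 374 = 47424 + 374 = 47798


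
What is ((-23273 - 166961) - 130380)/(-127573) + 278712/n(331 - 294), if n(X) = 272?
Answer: 4455416623/4337482 ≈ 1027.2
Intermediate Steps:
((-23273 - 166961) - 130380)/(-127573) + 278712/n(331 - 294) = ((-23273 - 166961) - 130380)/(-127573) + 278712/272 = (-190234 - 130380)*(-1/127573) + 278712*(1/272) = -320614*(-1/127573) + 34839/34 = 320614/127573 + 34839/34 = 4455416623/4337482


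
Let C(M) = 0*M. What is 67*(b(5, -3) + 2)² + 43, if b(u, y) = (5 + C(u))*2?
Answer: 9691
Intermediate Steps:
C(M) = 0
b(u, y) = 10 (b(u, y) = (5 + 0)*2 = 5*2 = 10)
67*(b(5, -3) + 2)² + 43 = 67*(10 + 2)² + 43 = 67*12² + 43 = 67*144 + 43 = 9648 + 43 = 9691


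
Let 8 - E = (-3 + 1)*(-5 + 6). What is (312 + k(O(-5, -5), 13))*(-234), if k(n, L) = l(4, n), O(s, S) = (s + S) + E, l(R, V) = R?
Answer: -73944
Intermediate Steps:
E = 10 (E = 8 - (-3 + 1)*(-5 + 6) = 8 - (-2) = 8 - 1*(-2) = 8 + 2 = 10)
O(s, S) = 10 + S + s (O(s, S) = (s + S) + 10 = (S + s) + 10 = 10 + S + s)
k(n, L) = 4
(312 + k(O(-5, -5), 13))*(-234) = (312 + 4)*(-234) = 316*(-234) = -73944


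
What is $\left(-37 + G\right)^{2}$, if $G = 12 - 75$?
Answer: $10000$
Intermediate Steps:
$G = -63$ ($G = 12 - 75 = -63$)
$\left(-37 + G\right)^{2} = \left(-37 - 63\right)^{2} = \left(-100\right)^{2} = 10000$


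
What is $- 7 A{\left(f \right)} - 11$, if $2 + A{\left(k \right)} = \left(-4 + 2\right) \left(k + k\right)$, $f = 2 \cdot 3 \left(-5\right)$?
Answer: $-837$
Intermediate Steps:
$f = -30$ ($f = 6 \left(-5\right) = -30$)
$A{\left(k \right)} = -2 - 4 k$ ($A{\left(k \right)} = -2 + \left(-4 + 2\right) \left(k + k\right) = -2 - 2 \cdot 2 k = -2 - 4 k$)
$- 7 A{\left(f \right)} - 11 = - 7 \left(-2 - -120\right) - 11 = - 7 \left(-2 + 120\right) - 11 = \left(-7\right) 118 - 11 = -826 - 11 = -837$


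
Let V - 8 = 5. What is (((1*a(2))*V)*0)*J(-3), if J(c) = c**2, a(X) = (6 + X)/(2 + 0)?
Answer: 0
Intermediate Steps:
V = 13 (V = 8 + 5 = 13)
a(X) = 3 + X/2 (a(X) = (6 + X)/2 = (6 + X)*(1/2) = 3 + X/2)
(((1*a(2))*V)*0)*J(-3) = (((1*(3 + (1/2)*2))*13)*0)*(-3)**2 = (((1*(3 + 1))*13)*0)*9 = (((1*4)*13)*0)*9 = ((4*13)*0)*9 = (52*0)*9 = 0*9 = 0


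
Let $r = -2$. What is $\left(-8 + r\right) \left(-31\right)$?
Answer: $310$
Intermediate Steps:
$\left(-8 + r\right) \left(-31\right) = \left(-8 - 2\right) \left(-31\right) = \left(-10\right) \left(-31\right) = 310$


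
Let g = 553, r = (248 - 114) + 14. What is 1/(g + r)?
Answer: 1/701 ≈ 0.0014265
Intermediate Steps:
r = 148 (r = 134 + 14 = 148)
1/(g + r) = 1/(553 + 148) = 1/701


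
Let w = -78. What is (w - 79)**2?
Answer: 24649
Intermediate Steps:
(w - 79)**2 = (-78 - 79)**2 = (-157)**2 = 24649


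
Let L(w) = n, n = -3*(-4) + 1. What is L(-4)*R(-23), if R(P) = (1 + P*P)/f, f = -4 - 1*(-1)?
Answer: -6890/3 ≈ -2296.7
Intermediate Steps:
f = -3 (f = -4 + 1 = -3)
n = 13 (n = 12 + 1 = 13)
L(w) = 13
R(P) = -⅓ - P²/3 (R(P) = (1 + P*P)/(-3) = (1 + P²)*(-⅓) = -⅓ - P²/3)
L(-4)*R(-23) = 13*(-⅓ - ⅓*(-23)²) = 13*(-⅓ - ⅓*529) = 13*(-⅓ - 529/3) = 13*(-530/3) = -6890/3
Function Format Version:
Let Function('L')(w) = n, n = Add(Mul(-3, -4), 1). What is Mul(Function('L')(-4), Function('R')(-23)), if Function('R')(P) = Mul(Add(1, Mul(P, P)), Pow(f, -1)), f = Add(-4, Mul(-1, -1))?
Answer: Rational(-6890, 3) ≈ -2296.7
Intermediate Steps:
f = -3 (f = Add(-4, 1) = -3)
n = 13 (n = Add(12, 1) = 13)
Function('L')(w) = 13
Function('R')(P) = Add(Rational(-1, 3), Mul(Rational(-1, 3), Pow(P, 2))) (Function('R')(P) = Mul(Add(1, Mul(P, P)), Pow(-3, -1)) = Mul(Add(1, Pow(P, 2)), Rational(-1, 3)) = Add(Rational(-1, 3), Mul(Rational(-1, 3), Pow(P, 2))))
Mul(Function('L')(-4), Function('R')(-23)) = Mul(13, Add(Rational(-1, 3), Mul(Rational(-1, 3), Pow(-23, 2)))) = Mul(13, Add(Rational(-1, 3), Mul(Rational(-1, 3), 529))) = Mul(13, Add(Rational(-1, 3), Rational(-529, 3))) = Mul(13, Rational(-530, 3)) = Rational(-6890, 3)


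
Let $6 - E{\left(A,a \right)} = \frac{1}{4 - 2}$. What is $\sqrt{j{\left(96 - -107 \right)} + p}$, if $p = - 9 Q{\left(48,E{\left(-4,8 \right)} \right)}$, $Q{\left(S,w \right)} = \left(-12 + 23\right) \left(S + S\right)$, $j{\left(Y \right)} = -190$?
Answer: $i \sqrt{9694} \approx 98.458 i$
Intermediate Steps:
$E{\left(A,a \right)} = \frac{11}{2}$ ($E{\left(A,a \right)} = 6 - \frac{1}{4 - 2} = 6 - \frac{1}{2} = \frac{11}{2}$)
$Q{\left(S,w \right)} = 22 S$ ($Q{\left(S,w \right)} = 11 \cdot 2 S = 22 S$)
$p = -9504$ ($p = - 9 \cdot 22 \cdot 48 = \left(-9\right) 1056 = -9504$)
$\sqrt{j{\left(96 - -107 \right)} + p} = \sqrt{-190 - 9504} = \sqrt{-9694} = i \sqrt{9694}$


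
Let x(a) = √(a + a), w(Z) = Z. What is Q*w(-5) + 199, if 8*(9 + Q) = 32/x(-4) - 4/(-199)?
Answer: 97107/398 + 5*I*√2 ≈ 243.99 + 7.0711*I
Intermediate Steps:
x(a) = √2*√a (x(a) = √(2*a) = √2*√a)
Q = -3581/398 - I*√2 (Q = -9 + (32/((√2*√(-4))) - 4/(-199))/8 = -9 + (32/((√2*(2*I))) - 4*(-1/199))/8 = -9 + (32/((2*I*√2)) + 4/199)/8 = -9 + (32*(-I*√2/4) + 4/199)/8 = -9 + (-8*I*√2 + 4/199)/8 = -9 + (4/199 - 8*I*√2)/8 = -9 + (1/398 - I*√2) = -3581/398 - I*√2 ≈ -8.9975 - 1.4142*I)
Q*w(-5) + 199 = (-3581/398 - I*√2)*(-5) + 199 = (17905/398 + 5*I*√2) + 199 = 97107/398 + 5*I*√2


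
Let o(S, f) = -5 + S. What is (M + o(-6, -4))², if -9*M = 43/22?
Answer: 4932841/39204 ≈ 125.82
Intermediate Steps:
M = -43/198 (M = -43/(9*22) = -⅑*43/22 = -43/198 ≈ -0.21717)
(M + o(-6, -4))² = (-43/198 + (-5 - 6))² = (-43/198 - 11)² = (-2221/198)² = 4932841/39204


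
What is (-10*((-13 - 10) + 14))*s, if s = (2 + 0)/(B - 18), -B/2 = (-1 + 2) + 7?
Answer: -90/17 ≈ -5.2941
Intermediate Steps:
B = -16 (B = -2*((-1 + 2) + 7) = -2*(1 + 7) = -2*8 = -16)
s = -1/17 (s = (2 + 0)/(-16 - 18) = 2/(-34) = 2*(-1/34) = -1/17 ≈ -0.058824)
(-10*((-13 - 10) + 14))*s = -10*((-13 - 10) + 14)*(-1/17) = -10*(-23 + 14)*(-1/17) = -10*(-9)*(-1/17) = 90*(-1/17) = -90/17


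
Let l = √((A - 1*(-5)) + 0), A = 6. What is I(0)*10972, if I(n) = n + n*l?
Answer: 0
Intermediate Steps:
l = √11 (l = √((6 - 1*(-5)) + 0) = √((6 + 5) + 0) = √(11 + 0) = √11 ≈ 3.3166)
I(n) = n + n*√11
I(0)*10972 = (0*(1 + √11))*10972 = 0*10972 = 0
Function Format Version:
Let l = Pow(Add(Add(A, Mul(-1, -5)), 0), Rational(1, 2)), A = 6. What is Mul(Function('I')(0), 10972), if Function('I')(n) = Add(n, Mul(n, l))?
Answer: 0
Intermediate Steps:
l = Pow(11, Rational(1, 2)) (l = Pow(Add(Add(6, Mul(-1, -5)), 0), Rational(1, 2)) = Pow(Add(Add(6, 5), 0), Rational(1, 2)) = Pow(Add(11, 0), Rational(1, 2)) = Pow(11, Rational(1, 2)) ≈ 3.3166)
Function('I')(n) = Add(n, Mul(n, Pow(11, Rational(1, 2))))
Mul(Function('I')(0), 10972) = Mul(Mul(0, Add(1, Pow(11, Rational(1, 2)))), 10972) = Mul(0, 10972) = 0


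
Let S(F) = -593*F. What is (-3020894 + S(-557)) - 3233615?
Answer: -5924208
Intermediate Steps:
(-3020894 + S(-557)) - 3233615 = (-3020894 - 593*(-557)) - 3233615 = (-3020894 + 330301) - 3233615 = -2690593 - 3233615 = -5924208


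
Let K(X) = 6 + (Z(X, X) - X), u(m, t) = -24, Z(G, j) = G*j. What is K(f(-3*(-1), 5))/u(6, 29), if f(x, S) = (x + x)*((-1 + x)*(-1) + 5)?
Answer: -13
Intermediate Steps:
f(x, S) = 2*x*(6 - x) (f(x, S) = (2*x)*((1 - x) + 5) = (2*x)*(6 - x) = 2*x*(6 - x))
K(X) = 6 + X² - X (K(X) = 6 + (X*X - X) = 6 + (X² - X) = 6 + X² - X)
K(f(-3*(-1), 5))/u(6, 29) = (6 + (2*(-3*(-1))*(6 - (-3)*(-1)))² - 2*(-3*(-1))*(6 - (-3)*(-1)))/(-24) = (6 + (2*3*(6 - 1*3))² - 2*3*(6 - 1*3))*(-1/24) = (6 + (2*3*(6 - 3))² - 2*3*(6 - 3))*(-1/24) = (6 + (2*3*3)² - 2*3*3)*(-1/24) = (6 + 18² - 1*18)*(-1/24) = (6 + 324 - 18)*(-1/24) = 312*(-1/24) = -13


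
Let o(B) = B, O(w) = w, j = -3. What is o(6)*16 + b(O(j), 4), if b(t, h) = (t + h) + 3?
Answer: 100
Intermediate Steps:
b(t, h) = 3 + h + t (b(t, h) = (h + t) + 3 = 3 + h + t)
o(6)*16 + b(O(j), 4) = 6*16 + (3 + 4 - 3) = 96 + 4 = 100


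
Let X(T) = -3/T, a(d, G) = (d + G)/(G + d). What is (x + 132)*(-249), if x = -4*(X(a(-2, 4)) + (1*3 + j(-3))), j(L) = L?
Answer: -35856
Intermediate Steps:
a(d, G) = 1 (a(d, G) = (G + d)/(G + d) = 1)
x = 12 (x = -4*(-3/1 + (1*3 - 3)) = -4*(-3*1 + (3 - 3)) = -4*(-3 + 0) = -4*(-3) = 12)
(x + 132)*(-249) = (12 + 132)*(-249) = 144*(-249) = -35856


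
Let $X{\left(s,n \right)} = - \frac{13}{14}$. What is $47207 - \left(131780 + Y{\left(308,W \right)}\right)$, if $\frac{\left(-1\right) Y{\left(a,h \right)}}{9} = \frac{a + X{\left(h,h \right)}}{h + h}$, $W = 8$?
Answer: $- \frac{18905661}{224} \approx -84400.0$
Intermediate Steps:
$X{\left(s,n \right)} = - \frac{13}{14}$ ($X{\left(s,n \right)} = \left(-13\right) \frac{1}{14} = - \frac{13}{14}$)
$Y{\left(a,h \right)} = - \frac{9 \left(- \frac{13}{14} + a\right)}{2 h}$ ($Y{\left(a,h \right)} = - 9 \frac{a - \frac{13}{14}}{h + h} = - 9 \frac{- \frac{13}{14} + a}{2 h} = - \frac{9 \left(- \frac{13}{14} + a\right)}{2 h}$)
$47207 - \left(131780 + Y{\left(308,W \right)}\right) = 47207 - \left(131780 + \frac{9 \left(13 - 4312\right)}{28 \cdot 8}\right) = 47207 - \left(131780 + \frac{9}{28} \cdot \frac{1}{8} \left(13 - 4312\right)\right) = 47207 - \left(131780 + \frac{9}{28} \cdot \frac{1}{8} \left(-4299\right)\right) = 47207 - \frac{29480029}{224} = - \frac{18905661}{224}$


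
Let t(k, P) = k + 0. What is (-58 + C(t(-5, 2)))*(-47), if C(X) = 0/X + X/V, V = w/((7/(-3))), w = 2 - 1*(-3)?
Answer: 7849/3 ≈ 2616.3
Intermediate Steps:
w = 5 (w = 2 + 3 = 5)
t(k, P) = k
V = -15/7 (V = 5/((7/(-3))) = 5/((7*(-⅓))) = 5/(-7/3) = 5*(-3/7) = -15/7 ≈ -2.1429)
C(X) = -7*X/15 (C(X) = 0/X + X/(-15/7) = 0 + X*(-7/15) = 0 - 7*X/15 = -7*X/15)
(-58 + C(t(-5, 2)))*(-47) = (-58 - 7/15*(-5))*(-47) = (-58 + 7/3)*(-47) = -167/3*(-47) = 7849/3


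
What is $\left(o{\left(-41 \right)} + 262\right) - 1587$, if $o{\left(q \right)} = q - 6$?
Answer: $-1372$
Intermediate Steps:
$o{\left(q \right)} = -6 + q$ ($o{\left(q \right)} = q - 6 = -6 + q$)
$\left(o{\left(-41 \right)} + 262\right) - 1587 = \left(\left(-6 - 41\right) + 262\right) - 1587 = \left(-47 + 262\right) - 1587 = 215 - 1587 = -1372$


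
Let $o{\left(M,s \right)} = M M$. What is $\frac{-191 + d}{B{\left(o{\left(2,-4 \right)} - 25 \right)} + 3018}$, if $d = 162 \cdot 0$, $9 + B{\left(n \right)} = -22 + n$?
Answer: $- \frac{191}{2966} \approx -0.064397$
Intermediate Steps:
$o{\left(M,s \right)} = M^{2}$
$B{\left(n \right)} = -31 + n$ ($B{\left(n \right)} = -9 + \left(-22 + n\right) = -31 + n$)
$d = 0$
$\frac{-191 + d}{B{\left(o{\left(2,-4 \right)} - 25 \right)} + 3018} = \frac{-191 + 0}{\left(-31 - \left(25 - 2^{2}\right)\right) + 3018} = - \frac{191}{\left(-31 + \left(4 - 25\right)\right) + 3018} = - \frac{191}{\left(-31 - 21\right) + 3018} = - \frac{191}{-52 + 3018} = - \frac{191}{2966}$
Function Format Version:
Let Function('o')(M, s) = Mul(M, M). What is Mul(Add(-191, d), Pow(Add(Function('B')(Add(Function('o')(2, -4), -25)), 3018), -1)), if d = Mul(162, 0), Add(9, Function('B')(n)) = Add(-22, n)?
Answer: Rational(-191, 2966) ≈ -0.064397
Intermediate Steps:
Function('o')(M, s) = Pow(M, 2)
Function('B')(n) = Add(-31, n) (Function('B')(n) = Add(-9, Add(-22, n)) = Add(-31, n))
d = 0
Mul(Add(-191, d), Pow(Add(Function('B')(Add(Function('o')(2, -4), -25)), 3018), -1)) = Mul(Add(-191, 0), Pow(Add(Add(-31, Add(Pow(2, 2), -25)), 3018), -1)) = Mul(-191, Pow(Add(Add(-31, Add(4, -25)), 3018), -1)) = Mul(-191, Pow(Add(Add(-31, -21), 3018), -1)) = Mul(-191, Pow(Add(-52, 3018), -1)) = Mul(-191, Pow(2966, -1)) = Mul(-191, Rational(1, 2966)) = Rational(-191, 2966)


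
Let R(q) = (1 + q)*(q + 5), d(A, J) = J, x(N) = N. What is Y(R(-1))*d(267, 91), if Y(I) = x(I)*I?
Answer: 0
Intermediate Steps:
R(q) = (1 + q)*(5 + q)
Y(I) = I² (Y(I) = I*I = I²)
Y(R(-1))*d(267, 91) = (5 + (-1)² + 6*(-1))²*91 = (5 + 1 - 6)²*91 = 0²*91 = 0*91 = 0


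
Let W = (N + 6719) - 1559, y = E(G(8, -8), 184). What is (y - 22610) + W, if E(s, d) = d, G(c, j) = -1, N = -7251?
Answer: -24517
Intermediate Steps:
y = 184
W = -2091 (W = (-7251 + 6719) - 1559 = -532 - 1559 = -2091)
(y - 22610) + W = (184 - 22610) - 2091 = -22426 - 2091 = -24517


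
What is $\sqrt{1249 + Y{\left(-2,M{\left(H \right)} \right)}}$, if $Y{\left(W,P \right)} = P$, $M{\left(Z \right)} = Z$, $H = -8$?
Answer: $\sqrt{1241} \approx 35.228$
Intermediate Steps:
$\sqrt{1249 + Y{\left(-2,M{\left(H \right)} \right)}} = \sqrt{1249 - 8} = \sqrt{1241}$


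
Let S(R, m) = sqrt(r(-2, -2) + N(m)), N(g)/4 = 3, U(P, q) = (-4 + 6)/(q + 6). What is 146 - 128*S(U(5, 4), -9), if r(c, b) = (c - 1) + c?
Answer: 146 - 128*sqrt(7) ≈ -192.66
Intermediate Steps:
U(P, q) = 2/(6 + q)
r(c, b) = -1 + 2*c (r(c, b) = (-1 + c) + c = -1 + 2*c)
N(g) = 12 (N(g) = 4*3 = 12)
S(R, m) = sqrt(7) (S(R, m) = sqrt((-1 + 2*(-2)) + 12) = sqrt((-1 - 4) + 12) = sqrt(-5 + 12) = sqrt(7))
146 - 128*S(U(5, 4), -9) = 146 - 128*sqrt(7)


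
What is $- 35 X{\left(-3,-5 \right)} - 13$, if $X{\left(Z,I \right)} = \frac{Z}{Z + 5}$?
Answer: $\frac{79}{2} \approx 39.5$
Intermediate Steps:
$X{\left(Z,I \right)} = \frac{Z}{5 + Z}$
$- 35 X{\left(-3,-5 \right)} - 13 = - 35 \left(- \frac{3}{5 - 3}\right) - 13 = - 35 \left(- \frac{3}{2}\right) - 13 = - 35 \left(\left(-3\right) \frac{1}{2}\right) - 13 = \left(-35\right) \left(- \frac{3}{2}\right) - 13 = \frac{105}{2} - 13 = \frac{79}{2}$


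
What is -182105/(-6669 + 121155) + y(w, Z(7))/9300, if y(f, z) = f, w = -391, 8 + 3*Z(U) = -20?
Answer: -289723421/177453300 ≈ -1.6327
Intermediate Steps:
Z(U) = -28/3 (Z(U) = -8/3 + (⅓)*(-20) = -8/3 - 20/3 = -28/3)
-182105/(-6669 + 121155) + y(w, Z(7))/9300 = -182105/(-6669 + 121155) - 391/9300 = -182105/114486 - 391*1/9300 = -182105*1/114486 - 391/9300 = -182105/114486 - 391/9300 = -289723421/177453300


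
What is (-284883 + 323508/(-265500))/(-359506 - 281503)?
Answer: 6303063334/14182324125 ≈ 0.44443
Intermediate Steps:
(-284883 + 323508/(-265500))/(-359506 - 281503) = (-284883 + 323508*(-1/265500))/(-641009) = (-284883 - 26959/22125)*(-1/641009) = -6303063334/22125*(-1/641009) = 6303063334/14182324125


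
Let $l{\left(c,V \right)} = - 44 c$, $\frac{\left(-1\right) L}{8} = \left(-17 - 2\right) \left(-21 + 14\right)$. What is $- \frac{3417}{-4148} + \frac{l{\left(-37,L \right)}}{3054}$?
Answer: $\frac{505543}{372588} \approx 1.3568$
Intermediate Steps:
$L = -1064$ ($L = - 8 \left(-17 - 2\right) \left(-21 + 14\right) = - 8 \left(\left(-19\right) \left(-7\right)\right) = \left(-8\right) 133 = -1064$)
$- \frac{3417}{-4148} + \frac{l{\left(-37,L \right)}}{3054} = - \frac{3417}{-4148} + \frac{\left(-44\right) \left(-37\right)}{3054} = \left(-3417\right) \left(- \frac{1}{4148}\right) + 1628 \cdot \frac{1}{3054} = \frac{201}{244} + \frac{814}{1527} = \frac{505543}{372588}$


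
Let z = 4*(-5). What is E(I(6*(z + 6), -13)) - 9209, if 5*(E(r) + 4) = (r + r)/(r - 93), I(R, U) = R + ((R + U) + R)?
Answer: -1649074/179 ≈ -9212.7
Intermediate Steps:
z = -20
I(R, U) = U + 3*R (I(R, U) = R + (U + 2*R) = U + 3*R)
E(r) = -4 + 2*r/(5*(-93 + r)) (E(r) = -4 + ((r + r)/(r - 93))/5 = -4 + ((2*r)/(-93 + r))/5 = -4 + (2*r/(-93 + r))/5 = -4 + 2*r/(5*(-93 + r)))
E(I(6*(z + 6), -13)) - 9209 = 6*(310 - 3*(-13 + 3*(6*(-20 + 6))))/(5*(-93 + (-13 + 3*(6*(-20 + 6))))) - 9209 = 6*(310 - 3*(-13 + 3*(6*(-14))))/(5*(-93 + (-13 + 3*(6*(-14))))) - 9209 = 6*(310 - 3*(-13 + 3*(-84)))/(5*(-93 + (-13 + 3*(-84)))) - 9209 = 6*(310 - 3*(-13 - 252))/(5*(-93 + (-13 - 252))) - 9209 = 6*(310 - 3*(-265))/(5*(-93 - 265)) - 9209 = (6/5)*(310 + 795)/(-358) - 9209 = (6/5)*(-1/358)*1105 - 9209 = -663/179 - 9209 = -1649074/179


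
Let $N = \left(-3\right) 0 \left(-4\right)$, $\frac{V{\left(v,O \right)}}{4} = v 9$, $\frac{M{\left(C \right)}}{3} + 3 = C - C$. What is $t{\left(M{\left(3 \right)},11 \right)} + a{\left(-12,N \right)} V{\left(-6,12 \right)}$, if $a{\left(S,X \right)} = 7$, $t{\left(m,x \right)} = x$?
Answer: $-1501$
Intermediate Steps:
$M{\left(C \right)} = -9$ ($M{\left(C \right)} = -9 + 3 \left(C - C\right) = -9 + 3 \cdot 0 = -9 + 0 = -9$)
$V{\left(v,O \right)} = 36 v$ ($V{\left(v,O \right)} = 4 v 9 = 4 \cdot 9 v = 36 v$)
$N = 0$ ($N = 0 \left(-4\right) = 0$)
$t{\left(M{\left(3 \right)},11 \right)} + a{\left(-12,N \right)} V{\left(-6,12 \right)} = 11 + 7 \cdot 36 \left(-6\right) = 11 + 7 \left(-216\right) = 11 - 1512 = -1501$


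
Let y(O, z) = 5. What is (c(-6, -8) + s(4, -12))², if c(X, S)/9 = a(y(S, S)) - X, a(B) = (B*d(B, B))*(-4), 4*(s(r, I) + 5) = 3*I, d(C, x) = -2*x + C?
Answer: 883600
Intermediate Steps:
d(C, x) = C - 2*x
s(r, I) = -5 + 3*I/4 (s(r, I) = -5 + (3*I)/4 = -5 + 3*I/4)
a(B) = 4*B² (a(B) = (B*(B - 2*B))*(-4) = (B*(-B))*(-4) = -B²*(-4) = 4*B²)
c(X, S) = 900 - 9*X (c(X, S) = 9*(4*5² - X) = 9*(4*25 - X) = 9*(100 - X) = 900 - 9*X)
(c(-6, -8) + s(4, -12))² = ((900 - 9*(-6)) + (-5 + (¾)*(-12)))² = ((900 + 54) + (-5 - 9))² = (954 - 14)² = 940² = 883600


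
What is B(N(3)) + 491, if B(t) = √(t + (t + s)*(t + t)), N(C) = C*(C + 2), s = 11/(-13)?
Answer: 491 + 3*√8255/13 ≈ 511.97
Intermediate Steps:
s = -11/13 (s = 11*(-1/13) = -11/13 ≈ -0.84615)
N(C) = C*(2 + C)
B(t) = √(t + 2*t*(-11/13 + t)) (B(t) = √(t + (t - 11/13)*(t + t)) = √(t + (-11/13 + t)*(2*t)) = √(t + 2*t*(-11/13 + t)))
B(N(3)) + 491 = √13*√((3*(2 + 3))*(-9 + 26*(3*(2 + 3))))/13 + 491 = √13*√((3*5)*(-9 + 26*(3*5)))/13 + 491 = √13*√(15*(-9 + 26*15))/13 + 491 = √13*√(15*(-9 + 390))/13 + 491 = √13*√(15*381)/13 + 491 = √13*√5715/13 + 491 = √13*(3*√635)/13 + 491 = 3*√8255/13 + 491 = 491 + 3*√8255/13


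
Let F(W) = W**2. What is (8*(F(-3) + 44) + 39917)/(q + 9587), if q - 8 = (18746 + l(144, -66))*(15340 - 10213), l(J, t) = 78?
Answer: 40341/96520243 ≈ 0.00041795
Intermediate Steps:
q = 96510656 (q = 8 + (18746 + 78)*(15340 - 10213) = 8 + 18824*5127 = 8 + 96510648 = 96510656)
(8*(F(-3) + 44) + 39917)/(q + 9587) = (8*((-3)**2 + 44) + 39917)/(96510656 + 9587) = (8*(9 + 44) + 39917)/96520243 = (8*53 + 39917)*(1/96520243) = (424 + 39917)*(1/96520243) = 40341*(1/96520243) = 40341/96520243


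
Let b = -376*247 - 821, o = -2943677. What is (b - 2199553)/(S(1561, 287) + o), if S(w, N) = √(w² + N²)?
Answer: 6750575505542/8665231761239 + 16052722*√51410/8665231761239 ≈ 0.77946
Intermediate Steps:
b = -93693 (b = -92872 - 821 = -93693)
S(w, N) = √(N² + w²)
(b - 2199553)/(S(1561, 287) + o) = (-93693 - 2199553)/(√(287² + 1561²) - 2943677) = -2293246/(√(82369 + 2436721) - 2943677) = -2293246/(√2519090 - 2943677) = -2293246/(7*√51410 - 2943677) = -2293246/(-2943677 + 7*√51410)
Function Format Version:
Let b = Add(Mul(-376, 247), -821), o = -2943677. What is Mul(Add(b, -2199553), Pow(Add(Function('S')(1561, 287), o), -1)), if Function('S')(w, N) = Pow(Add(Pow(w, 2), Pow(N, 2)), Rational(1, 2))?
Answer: Add(Rational(6750575505542, 8665231761239), Mul(Rational(16052722, 8665231761239), Pow(51410, Rational(1, 2)))) ≈ 0.77946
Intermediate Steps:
b = -93693 (b = Add(-92872, -821) = -93693)
Function('S')(w, N) = Pow(Add(Pow(N, 2), Pow(w, 2)), Rational(1, 2))
Mul(Add(b, -2199553), Pow(Add(Function('S')(1561, 287), o), -1)) = Mul(Add(-93693, -2199553), Pow(Add(Pow(Add(Pow(287, 2), Pow(1561, 2)), Rational(1, 2)), -2943677), -1)) = Mul(-2293246, Pow(Add(Pow(Add(82369, 2436721), Rational(1, 2)), -2943677), -1)) = Mul(-2293246, Pow(Add(Pow(2519090, Rational(1, 2)), -2943677), -1)) = Mul(-2293246, Pow(Add(Mul(7, Pow(51410, Rational(1, 2))), -2943677), -1)) = Mul(-2293246, Pow(Add(-2943677, Mul(7, Pow(51410, Rational(1, 2)))), -1))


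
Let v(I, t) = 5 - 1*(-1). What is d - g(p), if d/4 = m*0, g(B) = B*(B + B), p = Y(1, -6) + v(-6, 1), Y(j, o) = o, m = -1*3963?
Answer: 0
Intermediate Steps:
m = -3963
v(I, t) = 6 (v(I, t) = 5 + 1 = 6)
p = 0 (p = -6 + 6 = 0)
g(B) = 2*B² (g(B) = B*(2*B) = 2*B²)
d = 0 (d = 4*(-3963*0) = 4*0 = 0)
d - g(p) = 0 - 2*0² = 0 - 2*0 = 0 - 1*0 = 0 + 0 = 0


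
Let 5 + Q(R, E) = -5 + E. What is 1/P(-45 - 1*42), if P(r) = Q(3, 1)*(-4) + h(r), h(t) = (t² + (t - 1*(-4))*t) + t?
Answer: 1/14739 ≈ 6.7847e-5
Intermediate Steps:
h(t) = t + t² + t*(4 + t) (h(t) = (t² + (t + 4)*t) + t = (t² + (4 + t)*t) + t = (t² + t*(4 + t)) + t = t + t² + t*(4 + t))
Q(R, E) = -10 + E (Q(R, E) = -5 + (-5 + E) = -10 + E)
P(r) = 36 + r*(5 + 2*r) (P(r) = (-10 + 1)*(-4) + r*(5 + 2*r) = -9*(-4) + r*(5 + 2*r) = 36 + r*(5 + 2*r))
1/P(-45 - 1*42) = 1/(36 + (-45 - 1*42)*(5 + 2*(-45 - 1*42))) = 1/(36 + (-45 - 42)*(5 + 2*(-45 - 42))) = 1/(36 - 87*(5 + 2*(-87))) = 1/(36 - 87*(5 - 174)) = 1/(36 - 87*(-169)) = 1/(36 + 14703) = 1/14739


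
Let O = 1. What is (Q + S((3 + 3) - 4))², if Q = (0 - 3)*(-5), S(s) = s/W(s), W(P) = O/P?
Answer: 361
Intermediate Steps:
W(P) = 1/P
S(s) = s² (S(s) = s/(1/s) = s*s = s²)
Q = 15 (Q = -3*(-5) = 15)
(Q + S((3 + 3) - 4))² = (15 + ((3 + 3) - 4)²)² = (15 + (6 - 4)²)² = (15 + 2²)² = (15 + 4)² = 19² = 361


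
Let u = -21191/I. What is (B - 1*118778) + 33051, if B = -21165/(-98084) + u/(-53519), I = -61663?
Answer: -3964142899153433805/46241591063164 ≈ -85727.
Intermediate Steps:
u = 21191/61663 (u = -21191/(-61663) = -21191*(-1/61663) = 21191/61663 ≈ 0.34366)
B = 9977918426423/46241591063164 (B = -21165/(-98084) + (21191/61663)/(-53519) = -21165*(-1/98084) + (21191/61663)*(-1/53519) = 21165/98084 - 21191/3300142097 = 9977918426423/46241591063164 ≈ 0.21578)
(B - 1*118778) + 33051 = (9977918426423/46241591063164 - 1*118778) + 33051 = (9977918426423/46241591063164 - 118778) + 33051 = -5492473725382067169/46241591063164 + 33051 = -3964142899153433805/46241591063164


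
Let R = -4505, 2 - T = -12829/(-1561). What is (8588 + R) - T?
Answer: 6383270/1561 ≈ 4089.2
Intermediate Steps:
T = -9707/1561 (T = 2 - (-12829)/(-1561) = 2 - (-12829)*(-1)/1561 = 2 - 1*12829/1561 = 2 - 12829/1561 = -9707/1561 ≈ -6.2185)
(8588 + R) - T = (8588 - 4505) - 1*(-9707/1561) = 4083 + 9707/1561 = 6383270/1561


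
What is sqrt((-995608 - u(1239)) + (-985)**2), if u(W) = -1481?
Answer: I*sqrt(23902) ≈ 154.6*I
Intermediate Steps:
sqrt((-995608 - u(1239)) + (-985)**2) = sqrt((-995608 - 1*(-1481)) + (-985)**2) = sqrt((-995608 + 1481) + 970225) = sqrt(-994127 + 970225) = sqrt(-23902) = I*sqrt(23902)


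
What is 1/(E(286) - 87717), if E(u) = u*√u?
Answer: -87717/7670878433 - 286*√286/7670878433 ≈ -1.2066e-5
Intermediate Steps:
E(u) = u^(3/2)
1/(E(286) - 87717) = 1/(286^(3/2) - 87717) = 1/(286*√286 - 87717) = 1/(-87717 + 286*√286)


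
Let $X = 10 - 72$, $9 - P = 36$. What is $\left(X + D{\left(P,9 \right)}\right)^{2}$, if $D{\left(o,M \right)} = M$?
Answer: $2809$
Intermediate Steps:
$P = -27$ ($P = 9 - 36 = -27$)
$X = -62$ ($X = 10 - 72 = -62$)
$\left(X + D{\left(P,9 \right)}\right)^{2} = \left(-62 + 9\right)^{2} = \left(-53\right)^{2} = 2809$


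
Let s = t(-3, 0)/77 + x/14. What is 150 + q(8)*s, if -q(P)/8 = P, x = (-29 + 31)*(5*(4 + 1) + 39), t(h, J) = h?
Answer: -33314/77 ≈ -432.65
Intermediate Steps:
x = 128 (x = 2*(5*5 + 39) = 2*(25 + 39) = 2*64 = 128)
q(P) = -8*P
s = 701/77 (s = -3/77 + 128/14 = -3*1/77 + 128*(1/14) = -3/77 + 64/7 = 701/77 ≈ 9.1039)
150 + q(8)*s = 150 - 8*8*(701/77) = 150 - 64*701/77 = 150 - 44864/77 = -33314/77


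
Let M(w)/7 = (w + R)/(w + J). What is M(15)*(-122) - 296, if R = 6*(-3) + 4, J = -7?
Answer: -1611/4 ≈ -402.75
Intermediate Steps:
R = -14 (R = -18 + 4 = -14)
M(w) = 7*(-14 + w)/(-7 + w) (M(w) = 7*((w - 14)/(w - 7)) = 7*((-14 + w)/(-7 + w)) = 7*(-14 + w)/(-7 + w))
M(15)*(-122) - 296 = (7*(-14 + 15)/(-7 + 15))*(-122) - 296 = (7*1/8)*(-122) - 296 = (7*(⅛)*1)*(-122) - 296 = (7/8)*(-122) - 296 = -427/4 - 296 = -1611/4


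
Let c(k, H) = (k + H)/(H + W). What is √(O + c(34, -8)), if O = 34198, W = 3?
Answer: 6*√23745/5 ≈ 184.91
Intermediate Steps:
c(k, H) = (H + k)/(3 + H) (c(k, H) = (k + H)/(H + 3) = (H + k)/(3 + H))
√(O + c(34, -8)) = √(34198 + (-8 + 34)/(3 - 8)) = √(34198 + 26/(-5)) = √(34198 - ⅕*26) = √(34198 - 26/5) = √(170964/5) = 6*√23745/5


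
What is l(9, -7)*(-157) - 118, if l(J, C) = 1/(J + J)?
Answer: -2281/18 ≈ -126.72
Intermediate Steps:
l(J, C) = 1/(2*J)
l(9, -7)*(-157) - 118 = ((½)/9)*(-157) - 118 = ((½)*(⅑))*(-157) - 118 = (1/18)*(-157) - 118 = -157/18 - 118 = -2281/18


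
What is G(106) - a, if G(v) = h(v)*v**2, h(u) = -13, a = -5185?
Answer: -140883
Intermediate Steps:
G(v) = -13*v**2
G(106) - a = -13*106**2 - 1*(-5185) = -13*11236 + 5185 = -146068 + 5185 = -140883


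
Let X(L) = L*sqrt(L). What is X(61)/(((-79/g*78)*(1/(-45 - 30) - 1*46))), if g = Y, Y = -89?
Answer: -135725*sqrt(61)/7088354 ≈ -0.14955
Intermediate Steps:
g = -89
X(L) = L**(3/2)
X(61)/(((-79/g*78)*(1/(-45 - 30) - 1*46))) = 61**(3/2)/(((-79/(-89)*78)*(1/(-45 - 30) - 1*46))) = (61*sqrt(61))/(((-79*(-1/89)*78)*(1/(-75) - 46))) = (61*sqrt(61))/((((79/89)*78)*(-1/75 - 46))) = (61*sqrt(61))/(((6162/89)*(-3451/75))) = (61*sqrt(61))/(-7088354/2225) = (61*sqrt(61))*(-2225/7088354) = -135725*sqrt(61)/7088354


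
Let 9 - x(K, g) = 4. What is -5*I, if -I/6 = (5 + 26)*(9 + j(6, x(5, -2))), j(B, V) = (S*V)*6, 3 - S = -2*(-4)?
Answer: -131130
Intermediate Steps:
x(K, g) = 5 (x(K, g) = 9 - 1*4 = 9 - 4 = 5)
S = -5 (S = 3 - (-2)*(-4) = 3 - 1*8 = 3 - 8 = -5)
j(B, V) = -30*V (j(B, V) = -5*V*6 = -30*V)
I = 26226 (I = -6*(5 + 26)*(9 - 30*5) = -186*(9 - 150) = -186*(-141) = -6*(-4371) = 26226)
-5*I = -5*26226 = -131130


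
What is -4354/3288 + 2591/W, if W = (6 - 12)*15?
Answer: -742589/24660 ≈ -30.113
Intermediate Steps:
W = -90 (W = -6*15 = -90)
-4354/3288 + 2591/W = -4354/3288 + 2591/(-90) = -4354*1/3288 + 2591*(-1/90) = -2177/1644 - 2591/90 = -742589/24660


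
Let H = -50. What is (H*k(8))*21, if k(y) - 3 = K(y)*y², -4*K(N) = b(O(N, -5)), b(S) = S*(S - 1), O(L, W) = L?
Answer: 937650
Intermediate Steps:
b(S) = S*(-1 + S)
K(N) = -N*(-1 + N)/4
k(y) = 3 + y³*(1 - y)/4 (k(y) = 3 + (y*(1 - y)/4)*y² = 3 + y³*(1 - y)/4)
(H*k(8))*21 = -50*(3 + (¼)*8³*(1 - 1*8))*21 = -50*(3 + (¼)*512*(1 - 8))*21 = -50*(3 + (¼)*512*(-7))*21 = -50*(3 - 896)*21 = -50*(-893)*21 = 44650*21 = 937650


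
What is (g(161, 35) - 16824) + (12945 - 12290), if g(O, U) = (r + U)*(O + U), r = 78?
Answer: 5979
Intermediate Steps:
g(O, U) = (78 + U)*(O + U)
(g(161, 35) - 16824) + (12945 - 12290) = ((35**2 + 78*161 + 78*35 + 161*35) - 16824) + (12945 - 12290) = ((1225 + 12558 + 2730 + 5635) - 16824) + 655 = (22148 - 16824) + 655 = 5324 + 655 = 5979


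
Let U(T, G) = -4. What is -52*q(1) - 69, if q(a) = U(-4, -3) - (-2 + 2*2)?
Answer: 243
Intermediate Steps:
q(a) = -6 (q(a) = -4 - (-2 + 2*2) = -4 - (-2 + 4) = -4 - 1*2 = -4 - 2 = -6)
-52*q(1) - 69 = -52*(-6) - 69 = 312 - 69 = 243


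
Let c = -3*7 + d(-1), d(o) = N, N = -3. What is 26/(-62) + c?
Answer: -757/31 ≈ -24.419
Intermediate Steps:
d(o) = -3
c = -24 (c = -3*7 - 3 = -21 - 3 = -24)
26/(-62) + c = 26/(-62) - 24 = -1/62*26 - 24 = -13/31 - 24 = -757/31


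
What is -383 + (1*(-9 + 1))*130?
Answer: -1423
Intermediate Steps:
-383 + (1*(-9 + 1))*130 = -383 + (1*(-8))*130 = -383 - 8*130 = -383 - 1040 = -1423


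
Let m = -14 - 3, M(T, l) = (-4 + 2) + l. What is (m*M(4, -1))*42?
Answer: 2142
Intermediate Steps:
M(T, l) = -2 + l
m = -17
(m*M(4, -1))*42 = -17*(-2 - 1)*42 = -17*(-3)*42 = 51*42 = 2142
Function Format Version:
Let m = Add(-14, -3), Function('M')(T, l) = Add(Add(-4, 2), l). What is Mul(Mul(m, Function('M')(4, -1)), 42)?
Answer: 2142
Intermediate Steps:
Function('M')(T, l) = Add(-2, l)
m = -17
Mul(Mul(m, Function('M')(4, -1)), 42) = Mul(Mul(-17, Add(-2, -1)), 42) = Mul(Mul(-17, -3), 42) = Mul(51, 42) = 2142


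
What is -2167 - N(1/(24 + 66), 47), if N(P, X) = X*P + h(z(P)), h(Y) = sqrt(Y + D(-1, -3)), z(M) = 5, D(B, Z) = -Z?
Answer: -195077/90 - 2*sqrt(2) ≈ -2170.4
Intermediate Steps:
h(Y) = sqrt(3 + Y) (h(Y) = sqrt(Y - 1*(-3)) = sqrt(Y + 3) = sqrt(3 + Y))
N(P, X) = 2*sqrt(2) + P*X (N(P, X) = X*P + sqrt(3 + 5) = P*X + sqrt(8) = P*X + 2*sqrt(2) = 2*sqrt(2) + P*X)
-2167 - N(1/(24 + 66), 47) = -2167 - (2*sqrt(2) + 47/(24 + 66)) = -2167 - (2*sqrt(2) + 47/90) = -2167 - (47/90 + 2*sqrt(2)) = -2167 + (-47/90 - 2*sqrt(2)) = -195077/90 - 2*sqrt(2)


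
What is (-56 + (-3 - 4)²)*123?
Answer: -861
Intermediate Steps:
(-56 + (-3 - 4)²)*123 = (-56 + (-7)²)*123 = (-56 + 49)*123 = -7*123 = -861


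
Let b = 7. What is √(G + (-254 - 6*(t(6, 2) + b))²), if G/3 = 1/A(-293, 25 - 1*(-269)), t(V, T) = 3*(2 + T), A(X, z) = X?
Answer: √11626014097/293 ≈ 368.00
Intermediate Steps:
t(V, T) = 6 + 3*T
G = -3/293 (G = 3/(-293) = 3*(-1/293) = -3/293 ≈ -0.010239)
√(G + (-254 - 6*(t(6, 2) + b))²) = √(-3/293 + (-254 - 6*((6 + 3*2) + 7))²) = √(-3/293 + (-254 - 6*((6 + 6) + 7))²) = √(-3/293 + (-254 - 6*(12 + 7))²) = √(-3/293 + (-254 - 6*19)²) = √(-3/293 + (-254 - 114)²) = √(-3/293 + (-368)²) = √(-3/293 + 135424) = √(39679229/293) = √11626014097/293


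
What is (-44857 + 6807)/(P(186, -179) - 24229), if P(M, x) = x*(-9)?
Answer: 19025/11309 ≈ 1.6823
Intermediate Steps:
P(M, x) = -9*x
(-44857 + 6807)/(P(186, -179) - 24229) = (-44857 + 6807)/(-9*(-179) - 24229) = -38050/(1611 - 24229) = -38050/(-22618) = -38050*(-1/22618) = 19025/11309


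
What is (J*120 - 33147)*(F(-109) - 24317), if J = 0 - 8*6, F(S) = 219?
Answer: 937580886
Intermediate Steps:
J = -48 (J = 0 - 48 = -48)
(J*120 - 33147)*(F(-109) - 24317) = (-48*120 - 33147)*(219 - 24317) = (-5760 - 33147)*(-24098) = -38907*(-24098) = 937580886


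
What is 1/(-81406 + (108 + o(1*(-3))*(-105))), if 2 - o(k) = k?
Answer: -1/81823 ≈ -1.2221e-5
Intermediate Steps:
o(k) = 2 - k
1/(-81406 + (108 + o(1*(-3))*(-105))) = 1/(-81406 + (108 + (2 - (-3))*(-105))) = 1/(-81406 + (108 + (2 - 1*(-3))*(-105))) = 1/(-81406 + (108 + (2 + 3)*(-105))) = 1/(-81406 + (108 + 5*(-105))) = 1/(-81406 + (108 - 525)) = 1/(-81406 - 417) = 1/(-81823) = -1/81823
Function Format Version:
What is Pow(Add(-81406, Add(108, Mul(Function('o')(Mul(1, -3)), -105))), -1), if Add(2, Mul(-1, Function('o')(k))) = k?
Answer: Rational(-1, 81823) ≈ -1.2221e-5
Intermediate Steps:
Function('o')(k) = Add(2, Mul(-1, k))
Pow(Add(-81406, Add(108, Mul(Function('o')(Mul(1, -3)), -105))), -1) = Pow(Add(-81406, Add(108, Mul(Add(2, Mul(-1, Mul(1, -3))), -105))), -1) = Pow(Add(-81406, Add(108, Mul(Add(2, Mul(-1, -3)), -105))), -1) = Pow(Add(-81406, Add(108, Mul(Add(2, 3), -105))), -1) = Pow(Add(-81406, Add(108, Mul(5, -105))), -1) = Pow(Add(-81406, Add(108, -525)), -1) = Pow(Add(-81406, -417), -1) = Pow(-81823, -1) = Rational(-1, 81823)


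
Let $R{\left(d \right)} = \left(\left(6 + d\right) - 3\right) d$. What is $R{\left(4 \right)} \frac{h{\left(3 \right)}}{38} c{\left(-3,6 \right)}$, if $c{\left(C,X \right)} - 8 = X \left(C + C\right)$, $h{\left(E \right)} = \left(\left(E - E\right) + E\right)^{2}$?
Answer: $- \frac{3528}{19} \approx -185.68$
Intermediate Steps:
$h{\left(E \right)} = E^{2}$ ($h{\left(E \right)} = \left(0 + E\right)^{2} = E^{2}$)
$c{\left(C,X \right)} = 8 + 2 C X$ ($c{\left(C,X \right)} = 8 + X \left(C + C\right) = 8 + X 2 C = 8 + 2 C X$)
$R{\left(d \right)} = d \left(3 + d\right)$ ($R{\left(d \right)} = \left(3 + d\right) d = d \left(3 + d\right)$)
$R{\left(4 \right)} \frac{h{\left(3 \right)}}{38} c{\left(-3,6 \right)} = 4 \left(3 + 4\right) \frac{3^{2}}{38} \left(8 + 2 \left(-3\right) 6\right) = 4 \cdot 7 \cdot 9 \cdot \frac{1}{38} \left(8 - 36\right) = 28 \cdot \frac{9}{38} \left(-28\right) = \frac{126}{19} \left(-28\right) = - \frac{3528}{19}$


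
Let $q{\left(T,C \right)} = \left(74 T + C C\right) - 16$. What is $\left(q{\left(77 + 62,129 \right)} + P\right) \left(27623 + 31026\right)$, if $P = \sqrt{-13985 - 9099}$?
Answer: $1578303239 + 117298 i \sqrt{5771} \approx 1.5783 \cdot 10^{9} + 8.9108 \cdot 10^{6} i$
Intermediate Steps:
$P = 2 i \sqrt{5771}$ ($P = \sqrt{-23084} = 2 i \sqrt{5771} \approx 151.93 i$)
$q{\left(T,C \right)} = -16 + C^{2} + 74 T$ ($q{\left(T,C \right)} = \left(74 T + C^{2}\right) - 16 = \left(C^{2} + 74 T\right) - 16 = -16 + C^{2} + 74 T$)
$\left(q{\left(77 + 62,129 \right)} + P\right) \left(27623 + 31026\right) = \left(\left(-16 + 129^{2} + 74 \left(77 + 62\right)\right) + 2 i \sqrt{5771}\right) \left(27623 + 31026\right) = \left(\left(-16 + 16641 + 74 \cdot 139\right) + 2 i \sqrt{5771}\right) 58649 = \left(\left(-16 + 16641 + 10286\right) + 2 i \sqrt{5771}\right) 58649 = \left(26911 + 2 i \sqrt{5771}\right) 58649 = 1578303239 + 117298 i \sqrt{5771}$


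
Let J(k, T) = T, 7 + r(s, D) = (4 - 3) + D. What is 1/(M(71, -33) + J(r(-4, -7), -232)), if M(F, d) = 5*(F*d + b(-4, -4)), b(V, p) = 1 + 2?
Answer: -1/11932 ≈ -8.3808e-5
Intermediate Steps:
r(s, D) = -6 + D (r(s, D) = -7 + ((4 - 3) + D) = -7 + (1 + D) = -6 + D)
b(V, p) = 3
M(F, d) = 15 + 5*F*d (M(F, d) = 5*(F*d + 3) = 5*(3 + F*d) = 15 + 5*F*d)
1/(M(71, -33) + J(r(-4, -7), -232)) = 1/((15 + 5*71*(-33)) - 232) = 1/((15 - 11715) - 232) = 1/(-11700 - 232) = 1/(-11932) = -1/11932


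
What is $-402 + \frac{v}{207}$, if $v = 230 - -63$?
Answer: $- \frac{82921}{207} \approx -400.58$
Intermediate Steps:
$v = 293$ ($v = 230 + 63 = 293$)
$-402 + \frac{v}{207} = -402 + \frac{293}{207} = - \frac{82921}{207}$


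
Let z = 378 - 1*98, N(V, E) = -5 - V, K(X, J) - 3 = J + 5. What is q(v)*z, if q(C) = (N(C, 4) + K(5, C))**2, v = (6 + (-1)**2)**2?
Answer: 2520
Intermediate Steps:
K(X, J) = 8 + J (K(X, J) = 3 + (J + 5) = 3 + (5 + J) = 8 + J)
z = 280 (z = 378 - 98 = 280)
v = 49 (v = (6 + 1)**2 = 7**2 = 49)
q(C) = 9 (q(C) = ((-5 - C) + (8 + C))**2 = 3**2 = 9)
q(v)*z = 9*280 = 2520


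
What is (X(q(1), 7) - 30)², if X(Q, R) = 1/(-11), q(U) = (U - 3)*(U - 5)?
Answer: 109561/121 ≈ 905.46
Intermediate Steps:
q(U) = (-5 + U)*(-3 + U) (q(U) = (-3 + U)*(-5 + U) = (-5 + U)*(-3 + U))
X(Q, R) = -1/11
(X(q(1), 7) - 30)² = (-1/11 - 30)² = (-331/11)² = 109561/121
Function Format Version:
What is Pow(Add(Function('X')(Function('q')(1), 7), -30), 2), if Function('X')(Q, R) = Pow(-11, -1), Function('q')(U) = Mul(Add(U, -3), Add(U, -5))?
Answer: Rational(109561, 121) ≈ 905.46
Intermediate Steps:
Function('q')(U) = Mul(Add(-5, U), Add(-3, U)) (Function('q')(U) = Mul(Add(-3, U), Add(-5, U)) = Mul(Add(-5, U), Add(-3, U)))
Function('X')(Q, R) = Rational(-1, 11)
Pow(Add(Function('X')(Function('q')(1), 7), -30), 2) = Pow(Add(Rational(-1, 11), -30), 2) = Pow(Rational(-331, 11), 2) = Rational(109561, 121)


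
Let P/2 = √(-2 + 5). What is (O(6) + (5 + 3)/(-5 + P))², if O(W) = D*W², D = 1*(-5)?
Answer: 5665168/169 + 76160*√3/169 ≈ 34302.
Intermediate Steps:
P = 2*√3 (P = 2*√(-2 + 5) = 2*√3 ≈ 3.4641)
D = -5
O(W) = -5*W²
(O(6) + (5 + 3)/(-5 + P))² = (-5*6² + (5 + 3)/(-5 + 2*√3))² = (-5*36 + 8/(-5 + 2*√3))² = (-180 + 8/(-5 + 2*√3))²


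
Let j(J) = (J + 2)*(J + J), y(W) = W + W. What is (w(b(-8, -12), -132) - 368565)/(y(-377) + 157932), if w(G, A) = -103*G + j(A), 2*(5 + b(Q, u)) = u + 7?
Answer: -666945/314356 ≈ -2.1216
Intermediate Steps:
b(Q, u) = -3/2 + u/2 (b(Q, u) = -5 + (u + 7)/2 = -5 + (7 + u)/2 = -5 + (7/2 + u/2) = -3/2 + u/2)
y(W) = 2*W
j(J) = 2*J*(2 + J) (j(J) = (2 + J)*(2*J) = 2*J*(2 + J))
w(G, A) = -103*G + 2*A*(2 + A)
(w(b(-8, -12), -132) - 368565)/(y(-377) + 157932) = ((-103*(-3/2 + (1/2)*(-12)) + 2*(-132)*(2 - 132)) - 368565)/(2*(-377) + 157932) = ((-103*(-3/2 - 6) + 2*(-132)*(-130)) - 368565)/(-754 + 157932) = ((-103*(-15/2) + 34320) - 368565)/157178 = ((1545/2 + 34320) - 368565)*(1/157178) = (70185/2 - 368565)*(1/157178) = -666945/2*1/157178 = -666945/314356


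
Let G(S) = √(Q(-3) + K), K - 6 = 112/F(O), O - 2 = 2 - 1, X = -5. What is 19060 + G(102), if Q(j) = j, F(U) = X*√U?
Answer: 19060 + √(675 - 1680*√3)/15 ≈ 19060.0 + 3.1516*I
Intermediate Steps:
O = 3 (O = 2 + (2 - 1) = 2 + 1 = 3)
F(U) = -5*√U
K = 6 - 112*√3/15 (K = 6 + 112/((-5*√3)) = 6 + 112*(-√3/15) = 6 - 112*√3/15 ≈ -6.9326)
G(S) = √(3 - 112*√3/15) (G(S) = √(-3 + (6 - 112*√3/15)) = √(3 - 112*√3/15))
19060 + G(102) = 19060 + √(675 - 1680*√3)/15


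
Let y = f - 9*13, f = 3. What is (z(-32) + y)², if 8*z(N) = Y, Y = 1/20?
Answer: 332661121/25600 ≈ 12995.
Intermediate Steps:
Y = 1/20 ≈ 0.050000
z(N) = 1/160 (z(N) = (⅛)*(1/20) = 1/160)
y = -114 (y = 3 - 9*13 = 3 - 117 = -114)
(z(-32) + y)² = (1/160 - 114)² = (-18239/160)² = 332661121/25600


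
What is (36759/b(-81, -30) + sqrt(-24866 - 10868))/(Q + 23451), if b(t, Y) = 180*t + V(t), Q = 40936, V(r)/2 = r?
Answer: -12253/316397718 + I*sqrt(35734)/64387 ≈ -3.8727e-5 + 0.0029359*I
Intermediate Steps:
V(r) = 2*r
b(t, Y) = 182*t (b(t, Y) = 180*t + 2*t = 182*t)
(36759/b(-81, -30) + sqrt(-24866 - 10868))/(Q + 23451) = (36759/((182*(-81))) + sqrt(-24866 - 10868))/(40936 + 23451) = (36759/(-14742) + sqrt(-35734))/64387 = (36759*(-1/14742) + I*sqrt(35734))*(1/64387) = (-12253/4914 + I*sqrt(35734))*(1/64387) = -12253/316397718 + I*sqrt(35734)/64387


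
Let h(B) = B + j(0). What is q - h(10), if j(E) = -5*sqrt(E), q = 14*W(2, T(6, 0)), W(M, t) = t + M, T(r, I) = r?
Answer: 102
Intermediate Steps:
W(M, t) = M + t
q = 112 (q = 14*(2 + 6) = 14*8 = 112)
h(B) = B (h(B) = B - 5*sqrt(0) = B - 5*0 = B + 0 = B)
q - h(10) = 112 - 1*10 = 112 - 10 = 102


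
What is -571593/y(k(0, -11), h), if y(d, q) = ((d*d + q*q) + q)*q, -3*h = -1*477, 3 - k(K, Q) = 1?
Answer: -190531/1348532 ≈ -0.14129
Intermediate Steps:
k(K, Q) = 2 (k(K, Q) = 3 - 1*1 = 3 - 1 = 2)
h = 159 (h = -(-1)*477/3 = -1/3*(-477) = 159)
y(d, q) = q*(q + d**2 + q**2) (y(d, q) = ((d**2 + q**2) + q)*q = (q + d**2 + q**2)*q = q*(q + d**2 + q**2))
-571593/y(k(0, -11), h) = -571593*1/(159*(159 + 2**2 + 159**2)) = -571593*1/(159*(159 + 4 + 25281)) = -571593/(159*25444) = -571593/4045596 = -571593*1/4045596 = -190531/1348532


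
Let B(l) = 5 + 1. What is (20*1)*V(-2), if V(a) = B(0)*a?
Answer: -240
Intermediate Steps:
B(l) = 6
V(a) = 6*a
(20*1)*V(-2) = (20*1)*(6*(-2)) = 20*(-12) = -240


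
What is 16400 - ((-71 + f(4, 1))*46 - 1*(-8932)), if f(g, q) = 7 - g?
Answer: 10596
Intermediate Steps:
16400 - ((-71 + f(4, 1))*46 - 1*(-8932)) = 16400 - ((-71 + (7 - 1*4))*46 - 1*(-8932)) = 16400 - ((-71 + (7 - 4))*46 + 8932) = 16400 - ((-71 + 3)*46 + 8932) = 16400 - (-68*46 + 8932) = 16400 - (-3128 + 8932) = 16400 - 1*5804 = 16400 - 5804 = 10596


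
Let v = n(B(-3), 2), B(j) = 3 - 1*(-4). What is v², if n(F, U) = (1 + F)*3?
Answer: 576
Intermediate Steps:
B(j) = 7 (B(j) = 3 + 4 = 7)
n(F, U) = 3 + 3*F
v = 24 (v = 3 + 3*7 = 3 + 21 = 24)
v² = 24² = 576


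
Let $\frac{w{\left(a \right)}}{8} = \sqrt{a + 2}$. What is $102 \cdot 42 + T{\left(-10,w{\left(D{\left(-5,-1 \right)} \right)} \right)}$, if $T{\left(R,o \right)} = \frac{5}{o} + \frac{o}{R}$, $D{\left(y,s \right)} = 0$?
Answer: $4284 - \frac{39 \sqrt{2}}{80} \approx 4283.3$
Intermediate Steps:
$w{\left(a \right)} = 8 \sqrt{2 + a}$ ($w{\left(a \right)} = 8 \sqrt{a + 2} = 8 \sqrt{2 + a}$)
$102 \cdot 42 + T{\left(-10,w{\left(D{\left(-5,-1 \right)} \right)} \right)} = 102 \cdot 42 + \left(\frac{5}{8 \sqrt{2 + 0}} + \frac{8 \sqrt{2 + 0}}{-10}\right) = 4284 + \left(\frac{5}{8 \sqrt{2}} + 8 \sqrt{2} \left(- \frac{1}{10}\right)\right) = 4284 - \left(\frac{4 \sqrt{2}}{5} - \frac{5 \sqrt{2}}{16}\right) = 4284 + \left(\frac{5 \sqrt{2}}{16} - \frac{4 \sqrt{2}}{5}\right) = 4284 - \frac{39 \sqrt{2}}{80}$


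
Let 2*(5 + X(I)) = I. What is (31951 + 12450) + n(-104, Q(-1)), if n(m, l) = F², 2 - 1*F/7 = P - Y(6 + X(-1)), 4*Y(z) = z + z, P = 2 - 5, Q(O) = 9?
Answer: 732025/16 ≈ 45752.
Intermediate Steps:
X(I) = -5 + I/2
P = -3
Y(z) = z/2 (Y(z) = (z + z)/4 = (2*z)/4 = z/2)
F = 147/4 (F = 14 - 7*(-3 - (6 + (-5 + (½)*(-1)))/2) = 14 - 7*(-3 - (6 + (-5 - ½))/2) = 14 - 7*(-3 - (6 - 11/2)/2) = 14 - 7*(-3 - 1/(2*2)) = 14 - 7*(-3 - 1*¼) = 14 - 7*(-3 - ¼) = 14 - 7*(-13/4) = 14 + 91/4 = 147/4 ≈ 36.750)
n(m, l) = 21609/16 (n(m, l) = (147/4)² = 21609/16)
(31951 + 12450) + n(-104, Q(-1)) = (31951 + 12450) + 21609/16 = 44401 + 21609/16 = 732025/16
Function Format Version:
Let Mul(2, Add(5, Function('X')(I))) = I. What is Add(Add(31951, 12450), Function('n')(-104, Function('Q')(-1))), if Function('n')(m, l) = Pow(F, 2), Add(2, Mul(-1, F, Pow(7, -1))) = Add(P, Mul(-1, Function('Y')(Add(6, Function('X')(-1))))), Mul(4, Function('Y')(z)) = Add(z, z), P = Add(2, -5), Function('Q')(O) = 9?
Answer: Rational(732025, 16) ≈ 45752.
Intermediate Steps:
Function('X')(I) = Add(-5, Mul(Rational(1, 2), I))
P = -3
Function('Y')(z) = Mul(Rational(1, 2), z) (Function('Y')(z) = Mul(Rational(1, 4), Add(z, z)) = Mul(Rational(1, 4), Mul(2, z)) = Mul(Rational(1, 2), z))
F = Rational(147, 4) (F = Add(14, Mul(-7, Add(-3, Mul(-1, Mul(Rational(1, 2), Add(6, Add(-5, Mul(Rational(1, 2), -1)))))))) = Add(14, Mul(-7, Add(-3, Mul(-1, Mul(Rational(1, 2), Add(6, Add(-5, Rational(-1, 2)))))))) = Add(14, Mul(-7, Add(-3, Mul(-1, Mul(Rational(1, 2), Add(6, Rational(-11, 2))))))) = Add(14, Mul(-7, Add(-3, Mul(-1, Mul(Rational(1, 2), Rational(1, 2)))))) = Add(14, Mul(-7, Add(-3, Mul(-1, Rational(1, 4))))) = Add(14, Mul(-7, Add(-3, Rational(-1, 4)))) = Add(14, Mul(-7, Rational(-13, 4))) = Add(14, Rational(91, 4)) = Rational(147, 4) ≈ 36.750)
Function('n')(m, l) = Rational(21609, 16) (Function('n')(m, l) = Pow(Rational(147, 4), 2) = Rational(21609, 16))
Add(Add(31951, 12450), Function('n')(-104, Function('Q')(-1))) = Add(Add(31951, 12450), Rational(21609, 16)) = Add(44401, Rational(21609, 16)) = Rational(732025, 16)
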